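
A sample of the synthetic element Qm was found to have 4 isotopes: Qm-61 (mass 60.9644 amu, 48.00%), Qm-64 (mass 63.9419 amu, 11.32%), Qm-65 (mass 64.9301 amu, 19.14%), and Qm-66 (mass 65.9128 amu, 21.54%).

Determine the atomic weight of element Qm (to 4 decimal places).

Weight each isotope mass by its fractional abundance: 0.4800 × 60.9644 + 0.1132 × 63.9419 + 0.1914 × 64.9301 + 0.2154 × 65.9128
= 29.26291 + 7.23822 + 12.42762 + 14.19762 = 63.12637 amu

63.1264 amu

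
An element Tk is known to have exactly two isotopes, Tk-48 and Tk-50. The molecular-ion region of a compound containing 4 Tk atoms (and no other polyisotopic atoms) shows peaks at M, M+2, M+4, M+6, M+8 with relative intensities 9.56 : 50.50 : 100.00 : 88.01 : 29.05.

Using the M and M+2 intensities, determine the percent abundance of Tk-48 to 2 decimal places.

Write p for the Tk-48 fraction. I(M+2)/I(M) = [C(4,1)·p^3·(1−p)] / p^4 = 4·(1−p)/p = 50.50/9.56 = 5.2824
(1−p)/p = 5.2824/4 = 1.3206  ⇒  p = 1/(1 + 1.3206) = 0.4309
Tk-48: 43.09%, Tk-50: 56.91%.

43.09%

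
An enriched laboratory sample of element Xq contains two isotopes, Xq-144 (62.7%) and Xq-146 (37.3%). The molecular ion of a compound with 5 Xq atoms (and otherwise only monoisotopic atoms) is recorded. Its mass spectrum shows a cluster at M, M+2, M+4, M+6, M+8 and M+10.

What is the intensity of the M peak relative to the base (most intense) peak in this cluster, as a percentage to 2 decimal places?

28.26%

Binomial terms of (0.627 + 0.373)^5: M 0.0969, M+2 0.2882, M+4 0.3429, M+6 0.2040, M+8 0.0607, M+10 0.0072 → M+4 is the base peak.
P(M+4) = C(5,2) × 0.627^3 × 0.373^2 = 10 × 0.24649188 × 0.139129 = 0.342942 (base)
P(M) = C(5,0) × 0.627^5 × 0.373^0 = 1 × 0.09690311 × 1.0000 = 0.096903
Relative intensity = 0.096903 / 0.342942 × 100 = 28.26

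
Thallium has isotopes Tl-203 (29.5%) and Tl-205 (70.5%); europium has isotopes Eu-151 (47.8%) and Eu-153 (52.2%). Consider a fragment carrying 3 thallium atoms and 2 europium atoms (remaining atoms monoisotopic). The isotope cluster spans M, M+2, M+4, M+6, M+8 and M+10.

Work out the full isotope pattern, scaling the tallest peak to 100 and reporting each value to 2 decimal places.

1.68 : 15.69 : 57.00 : 100.00 : 84.27 : 27.30

Thallium pattern (n=3): 0.02567237 : 0.18405787 : 0.43986713 : 0.35040263
Europium pattern (n=2): 0.228484 : 0.499032 : 0.272484
Convolve the two distributions (both contribute in 2-u steps):
  M: 0.02567237×0.228484 = 0.005866
  M+2: 0.02567237×0.499032 + 0.18405787×0.228484 = 0.054866
  M+4: 0.02567237×0.272484 + 0.18405787×0.499032 + 0.43986713×0.228484 = 0.199349
  M+6: 0.18405787×0.272484 + 0.43986713×0.499032 + 0.35040263×0.228484 = 0.349722
  M+8: 0.43986713×0.272484 + 0.35040263×0.499032 = 0.294719
  M+10: 0.35040263×0.272484 = 0.095479
Scale to base peak (0.349722) = 100: 1.68 : 15.69 : 57.00 : 100.00 : 84.27 : 27.30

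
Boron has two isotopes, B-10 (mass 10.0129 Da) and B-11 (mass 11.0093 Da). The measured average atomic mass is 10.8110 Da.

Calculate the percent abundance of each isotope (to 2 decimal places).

B-10: 19.90%, B-11: 80.10%

Writing the weighted mean with unknown fraction x of B-10:
10.0129·x + 11.0093·(1 − x) = 10.8110
(10.0129 − 11.0093)·x = 10.8110 − 11.0093
x = -0.1983 / -0.9964 = 0.19902 → 19.90% B-10, 80.10% B-11.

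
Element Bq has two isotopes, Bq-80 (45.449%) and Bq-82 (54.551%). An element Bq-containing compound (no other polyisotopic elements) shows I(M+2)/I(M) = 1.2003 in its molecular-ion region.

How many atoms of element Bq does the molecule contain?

The M+2/M ratio from n Bq atoms is n · q/p = n · 0.54551/0.45449.
n = 1.2003 × 0.45449/0.54551 = 1.00 ≈ 1

1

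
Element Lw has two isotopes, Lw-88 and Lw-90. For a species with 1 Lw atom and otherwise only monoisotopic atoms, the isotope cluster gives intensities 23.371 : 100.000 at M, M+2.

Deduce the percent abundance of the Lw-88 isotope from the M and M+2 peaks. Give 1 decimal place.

18.9%

Let p = fractional abundance of Lw-88. I(M+2)/I(M) = [C(1,1)·p^0·(1−p)] / p^1 = 1·(1−p)/p = 100.000/23.371 = 4.2788
(1−p)/p = 4.2788/1 = 4.2788  ⇒  p = 1/(1 + 4.2788) = 0.1894
Lw-88: 18.9%, Lw-90: 81.1%.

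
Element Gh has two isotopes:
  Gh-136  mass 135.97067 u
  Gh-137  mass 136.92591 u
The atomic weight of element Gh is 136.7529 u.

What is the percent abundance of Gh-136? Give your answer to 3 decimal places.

Let x be the fractional abundance of Gh-136; then Gh-137 has abundance 1 − x.
135.97067·x + 136.92591·(1 − x) = 136.7529
(135.97067 − 136.92591)·x = 136.7529 − 136.92591
x = -0.17301 / -0.95524 = 0.18112 → 18.112% Gh-136, 81.888% Gh-137.

18.112%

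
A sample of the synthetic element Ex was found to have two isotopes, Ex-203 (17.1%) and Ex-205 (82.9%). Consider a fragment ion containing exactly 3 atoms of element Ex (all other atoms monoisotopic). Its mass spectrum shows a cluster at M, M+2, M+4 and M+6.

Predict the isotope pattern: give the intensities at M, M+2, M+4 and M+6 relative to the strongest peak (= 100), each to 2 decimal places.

0.88 : 12.76 : 61.88 : 100.00

Each Ex atom is independently Ex-203 (p = 0.171) or Ex-205 (q = 0.829); the cluster is the binomial expansion (p + q)^3.
P(M) = 0.171^3 = 0.005000
P(M+2) = 3 × 0.171^2 × 0.829^1 = 0.072722
P(M+4) = 3 × 0.171^1 × 0.829^2 = 0.352555
P(M+6) = 0.829^3 = 0.569723
The M+6 peak is largest (0.569723); scaling to 100 gives 0.88 : 12.76 : 61.88 : 100.00.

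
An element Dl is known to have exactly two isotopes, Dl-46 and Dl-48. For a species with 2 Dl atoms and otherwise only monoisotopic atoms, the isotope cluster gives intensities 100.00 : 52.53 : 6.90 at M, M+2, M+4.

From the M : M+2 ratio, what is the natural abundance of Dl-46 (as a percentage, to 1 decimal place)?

Let p = fractional abundance of Dl-46. I(M+2)/I(M) = [C(2,1)·p^1·(1−p)] / p^2 = 2·(1−p)/p = 52.53/100.00 = 0.5253
(1−p)/p = 0.5253/2 = 0.2626  ⇒  p = 1/(1 + 0.2626) = 0.7920
Dl-46: 79.2%, Dl-48: 20.8%.

79.2%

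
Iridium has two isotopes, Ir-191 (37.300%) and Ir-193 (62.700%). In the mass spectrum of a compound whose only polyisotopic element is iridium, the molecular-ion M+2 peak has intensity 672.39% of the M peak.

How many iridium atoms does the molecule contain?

4

The M+2/M ratio from n Ir atoms is n · q/p = n · 0.62700/0.37300.
n = 6.7239 × 0.37300/0.62700 = 4.00 ≈ 4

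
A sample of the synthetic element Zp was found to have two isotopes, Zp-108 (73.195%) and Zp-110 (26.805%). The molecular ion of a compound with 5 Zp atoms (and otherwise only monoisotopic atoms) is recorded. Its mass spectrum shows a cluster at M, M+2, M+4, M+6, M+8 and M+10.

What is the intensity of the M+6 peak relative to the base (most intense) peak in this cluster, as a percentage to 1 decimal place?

Binomial terms of (0.73195 + 0.26805)^5: M 0.2101, M+2 0.3847, M+4 0.2818, M+6 0.1032, M+8 0.0189, M+10 0.0014 → M+2 is the base peak.
P(M+2) = C(5,1) × 0.73195^4 × 0.26805^1 = 5 × 0.28702892 × 0.26805 = 0.384691 (base)
P(M+6) = C(5,3) × 0.73195^2 × 0.26805^3 = 10 × 0.5357508 × 0.01925961 = 0.103184
Relative intensity = 0.103184 / 0.384691 × 100 = 26.8

26.8%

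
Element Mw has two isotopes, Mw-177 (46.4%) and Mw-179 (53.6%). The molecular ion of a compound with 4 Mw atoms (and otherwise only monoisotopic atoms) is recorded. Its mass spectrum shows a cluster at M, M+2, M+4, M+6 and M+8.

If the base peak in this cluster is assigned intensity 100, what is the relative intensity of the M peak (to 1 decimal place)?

(0.464 + 0.536)^4 gives M 0.0464, M+2 0.2142, M+4 0.3711, M+6 0.2858, M+8 0.0825; the largest is M+4.
P(M+4) = C(4,2) × 0.464^2 × 0.536^2 = 6 × 0.215296 × 0.287296 = 0.371122 (base)
P(M) = C(4,0) × 0.464^4 × 0.536^0 = 1 × 0.04635237 × 1.0000 = 0.046352
Relative intensity = 0.046352 / 0.371122 × 100 = 12.5

12.5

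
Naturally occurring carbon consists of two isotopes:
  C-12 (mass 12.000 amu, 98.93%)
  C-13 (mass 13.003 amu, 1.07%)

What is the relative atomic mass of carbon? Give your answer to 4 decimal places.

12.0107 amu

The abundance-weighted mean is 0.9893 × 12.000 + 0.0107 × 13.003
= 11.87160 + 0.13913 = 12.01073 amu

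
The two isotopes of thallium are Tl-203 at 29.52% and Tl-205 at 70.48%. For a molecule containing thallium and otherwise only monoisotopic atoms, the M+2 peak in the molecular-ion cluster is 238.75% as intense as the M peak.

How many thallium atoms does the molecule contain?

The M+2/M ratio from n Tl atoms is n · q/p = n · 0.7048/0.2952.
n = 2.3875 × 0.2952/0.7048 = 1.00 ≈ 1

1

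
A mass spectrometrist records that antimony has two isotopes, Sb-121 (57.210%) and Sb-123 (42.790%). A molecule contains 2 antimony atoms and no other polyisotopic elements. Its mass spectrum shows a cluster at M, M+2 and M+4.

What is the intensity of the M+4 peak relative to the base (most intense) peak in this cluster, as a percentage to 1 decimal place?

(0.57210 + 0.42790)^2 gives M 0.3273, M+2 0.4896, M+4 0.1831; the largest is M+2.
P(M+2) = C(2,1) × 0.57210^1 × 0.42790^1 = 2 × 0.5721 × 0.4279 = 0.489603 (base)
P(M+4) = C(2,2) × 0.57210^0 × 0.42790^2 = 1 × 1.0000 × 0.18309841 = 0.183098
Relative intensity = 0.183098 / 0.489603 × 100 = 37.4

37.4%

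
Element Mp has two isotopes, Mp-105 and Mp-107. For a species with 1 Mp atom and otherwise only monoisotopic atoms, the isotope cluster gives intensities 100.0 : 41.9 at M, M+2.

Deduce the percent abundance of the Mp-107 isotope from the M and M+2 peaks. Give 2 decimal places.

29.53%

If p is the fraction of Mp that is Mp-105, then I(M+2)/I(M) = [C(1,1)·p^0·(1−p)] / p^1 = 1·(1−p)/p = 41.9/100.0 = 0.4190
(1−p)/p = 0.4190/1 = 0.4190  ⇒  p = 1/(1 + 0.4190) = 0.7047
Mp-105: 70.47%, Mp-107: 29.53%.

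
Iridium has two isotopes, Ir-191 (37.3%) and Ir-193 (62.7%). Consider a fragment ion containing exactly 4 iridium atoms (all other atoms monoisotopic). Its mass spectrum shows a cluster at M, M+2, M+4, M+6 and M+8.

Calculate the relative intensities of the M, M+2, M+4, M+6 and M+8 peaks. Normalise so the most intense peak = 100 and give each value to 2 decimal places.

5.26 : 35.39 : 89.23 : 100.00 : 42.02

The 4 Ir atoms are independent, so intensities follow the terms of (0.373 + 0.627)^4.
P(M) = 0.373^4 = 0.019357
P(M+2) = 4 × 0.373^3 × 0.627^1 = 0.130153
P(M+4) = 6 × 0.373^2 × 0.627^2 = 0.328174
P(M+6) = 4 × 0.373^1 × 0.627^3 = 0.367766
P(M+8) = 0.627^4 = 0.154550
The M+6 peak is largest (0.367766); scaling to 100 gives 5.26 : 35.39 : 89.23 : 100.00 : 42.02.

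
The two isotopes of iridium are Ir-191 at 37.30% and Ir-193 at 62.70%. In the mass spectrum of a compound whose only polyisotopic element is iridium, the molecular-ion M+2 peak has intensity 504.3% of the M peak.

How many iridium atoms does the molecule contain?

For n independent Ir atoms, I(M+2)/I(M) = n · (abundance Ir-193) / (abundance Ir-191) = n · 0.6270/0.3730.
n = 5.043 × 0.3730/0.6270 = 3.00 ≈ 3

3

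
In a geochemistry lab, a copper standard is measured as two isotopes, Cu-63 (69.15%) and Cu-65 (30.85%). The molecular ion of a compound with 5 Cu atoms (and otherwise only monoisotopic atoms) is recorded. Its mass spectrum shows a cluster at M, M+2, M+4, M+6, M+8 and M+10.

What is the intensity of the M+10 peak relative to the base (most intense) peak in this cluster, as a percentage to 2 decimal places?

Term probabilities: M 0.1581, M+2 0.3527, M+4 0.3147, M+6 0.1404, M+8 0.0313, M+10 0.0028. Base peak = M+2.
P(M+2) = C(5,1) × 0.6915^4 × 0.3085^1 = 5 × 0.2286487 × 0.3085 = 0.352691 (base)
P(M+10) = C(5,5) × 0.6915^0 × 0.3085^5 = 1 × 1.0000 × 0.00279432 = 0.002794
Relative intensity = 0.002794 / 0.352691 × 100 = 0.79

0.79%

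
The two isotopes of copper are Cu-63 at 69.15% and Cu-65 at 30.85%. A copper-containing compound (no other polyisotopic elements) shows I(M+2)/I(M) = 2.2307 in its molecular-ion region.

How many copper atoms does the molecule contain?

The M+2/M ratio from n Cu atoms is n · q/p = n · 0.3085/0.6915.
n = 2.2307 × 0.6915/0.3085 = 5.00 ≈ 5

5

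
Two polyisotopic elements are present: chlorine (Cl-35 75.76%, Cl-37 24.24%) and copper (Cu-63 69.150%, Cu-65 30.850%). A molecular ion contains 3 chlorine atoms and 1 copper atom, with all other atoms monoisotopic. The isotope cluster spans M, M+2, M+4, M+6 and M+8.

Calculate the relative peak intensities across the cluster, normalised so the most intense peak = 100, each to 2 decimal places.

Chlorine pattern (n=3): 0.4348304 : 0.41738208 : 0.13354464 : 0.01424288
Copper pattern (n=1): 0.6915 : 0.3085
Convolve the two distributions (both contribute in 2-u steps):
  M: 0.4348304×0.6915 = 0.300685
  M+2: 0.4348304×0.3085 + 0.41738208×0.6915 = 0.422765
  M+4: 0.41738208×0.3085 + 0.13354464×0.6915 = 0.221108
  M+6: 0.13354464×0.3085 + 0.01424288×0.6915 = 0.051047
  M+8: 0.01424288×0.3085 = 0.004394
Scale to base peak (0.422765) = 100: 71.12 : 100.00 : 52.30 : 12.07 : 1.04

71.12 : 100.00 : 52.30 : 12.07 : 1.04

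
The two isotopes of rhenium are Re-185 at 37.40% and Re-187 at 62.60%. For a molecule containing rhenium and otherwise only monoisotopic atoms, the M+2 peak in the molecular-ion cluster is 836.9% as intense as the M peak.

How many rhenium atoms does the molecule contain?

For n independent Re atoms, I(M+2)/I(M) = n · (abundance Re-187) / (abundance Re-185) = n · 0.6260/0.3740.
n = 8.369 × 0.3740/0.6260 = 5.00 ≈ 5

5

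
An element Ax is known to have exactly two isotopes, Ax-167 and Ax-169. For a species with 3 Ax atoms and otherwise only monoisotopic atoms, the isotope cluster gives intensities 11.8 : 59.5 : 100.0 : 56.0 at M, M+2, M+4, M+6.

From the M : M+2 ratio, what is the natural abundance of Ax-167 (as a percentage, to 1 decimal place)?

Let p = fractional abundance of Ax-167. I(M+2)/I(M) = [C(3,1)·p^2·(1−p)] / p^3 = 3·(1−p)/p = 59.5/11.8 = 5.0424
(1−p)/p = 5.0424/3 = 1.6808  ⇒  p = 1/(1 + 1.6808) = 0.3730
Ax-167: 37.3%, Ax-169: 62.7%.

37.3%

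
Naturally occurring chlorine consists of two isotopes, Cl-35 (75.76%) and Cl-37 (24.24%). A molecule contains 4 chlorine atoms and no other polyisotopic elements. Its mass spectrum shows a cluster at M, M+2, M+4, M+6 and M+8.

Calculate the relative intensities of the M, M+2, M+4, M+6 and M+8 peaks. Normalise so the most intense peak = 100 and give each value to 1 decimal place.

78.1 : 100.0 : 48.0 : 10.2 : 0.8

Expanding (0.7576 + 0.2424)^4:
P(M) = 0.7576^4 = 0.329428
P(M+2) = 4 × 0.7576^3 × 0.2424^1 = 0.421612
P(M+4) = 6 × 0.7576^2 × 0.2424^2 = 0.202347
P(M+6) = 4 × 0.7576^1 × 0.2424^3 = 0.043162
P(M+8) = 0.2424^4 = 0.003452
The M+2 peak is largest (0.421612); scaling to 100 gives 78.1 : 100.0 : 48.0 : 10.2 : 0.8.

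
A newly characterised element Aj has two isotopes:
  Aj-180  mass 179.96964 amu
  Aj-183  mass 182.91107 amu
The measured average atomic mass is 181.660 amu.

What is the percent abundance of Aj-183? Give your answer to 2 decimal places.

57.47%

With x = fraction of Aj-180 (so Aj-183 is 1 − x):
179.96964·x + 182.91107·(1 − x) = 181.660
(179.96964 − 182.91107)·x = 181.660 − 182.91107
x = -1.25107 / -2.94143 = 0.42533 → 42.53% Aj-180, 57.47% Aj-183.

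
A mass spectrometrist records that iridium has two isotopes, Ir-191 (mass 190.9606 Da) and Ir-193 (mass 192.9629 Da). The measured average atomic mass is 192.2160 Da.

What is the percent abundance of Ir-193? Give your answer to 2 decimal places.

Writing the weighted mean with unknown fraction x of Ir-191:
190.9606·x + 192.9629·(1 − x) = 192.2160
(190.9606 − 192.9629)·x = 192.2160 − 192.9629
x = -0.7469 / -2.0023 = 0.37302 → 37.30% Ir-191, 62.70% Ir-193.

62.70%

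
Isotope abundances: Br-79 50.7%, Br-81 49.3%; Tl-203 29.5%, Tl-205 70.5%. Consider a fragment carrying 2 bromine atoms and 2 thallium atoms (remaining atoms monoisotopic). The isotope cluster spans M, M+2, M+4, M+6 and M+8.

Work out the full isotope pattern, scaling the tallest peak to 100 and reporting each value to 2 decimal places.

6.27 : 42.15 : 100.00 : 97.96 : 33.85

Bromine pattern (n=2): 0.257049 : 0.499902 : 0.243049
Thallium pattern (n=2): 0.087025 : 0.41595 : 0.497025
Convolve the two distributions (both contribute in 2-u steps):
  M: 0.257049×0.087025 = 0.022370
  M+2: 0.257049×0.41595 + 0.499902×0.087025 = 0.150424
  M+4: 0.257049×0.497025 + 0.499902×0.41595 + 0.243049×0.087025 = 0.356845
  M+6: 0.499902×0.497025 + 0.243049×0.41595 = 0.349560
  M+8: 0.243049×0.497025 = 0.120801
Scale to base peak (0.356845) = 100: 6.27 : 42.15 : 100.00 : 97.96 : 33.85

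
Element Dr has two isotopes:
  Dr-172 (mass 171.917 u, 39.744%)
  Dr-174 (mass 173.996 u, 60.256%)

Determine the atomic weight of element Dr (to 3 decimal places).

Weight each isotope mass by its fractional abundance: 0.39744 × 171.917 + 0.60256 × 173.996
= 68.3267 + 104.8430 = 173.1697 u

173.170 u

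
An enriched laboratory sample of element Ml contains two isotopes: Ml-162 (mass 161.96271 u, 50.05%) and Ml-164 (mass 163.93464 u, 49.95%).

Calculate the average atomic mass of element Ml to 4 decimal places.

Weight each isotope mass by its fractional abundance: 0.5005 × 161.96271 + 0.4995 × 163.93464
= 81.062336 + 81.885353 = 162.947689 u

162.9477 u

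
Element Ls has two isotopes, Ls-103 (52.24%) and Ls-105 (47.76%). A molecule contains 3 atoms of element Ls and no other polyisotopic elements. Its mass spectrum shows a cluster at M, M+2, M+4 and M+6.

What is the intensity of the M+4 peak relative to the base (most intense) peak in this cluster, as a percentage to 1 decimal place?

91.4%

(0.5224 + 0.4776)^3 gives M 0.1426, M+2 0.3910, M+4 0.3575, M+6 0.1089; the largest is M+2.
P(M+2) = C(3,1) × 0.5224^2 × 0.4776^1 = 3 × 0.27290176 × 0.4776 = 0.391014 (base)
P(M+4) = C(3,2) × 0.5224^1 × 0.4776^2 = 3 × 0.5224 × 0.22810176 = 0.357481
Relative intensity = 0.357481 / 0.391014 × 100 = 91.4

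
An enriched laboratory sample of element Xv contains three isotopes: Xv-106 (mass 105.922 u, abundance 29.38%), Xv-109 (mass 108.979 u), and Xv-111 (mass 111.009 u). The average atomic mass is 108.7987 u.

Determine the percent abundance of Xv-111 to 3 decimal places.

Let x and y be the fractions of Xv-109 and Xv-111. Then x + y = 1 − 0.2938 = 0.7062 and 108.979x + 111.009y = 108.7987 − 0.2938×105.922 = 77.6788164.
Substituting: 108.979x + 111.009(0.7062 − x) = 77.6788164
(108.979 − 111.009)x = -0.7157394  ⇒  x = 0.35258, y = 0.35362
Xv-109: 35.258%, Xv-111: 35.362%.

35.362%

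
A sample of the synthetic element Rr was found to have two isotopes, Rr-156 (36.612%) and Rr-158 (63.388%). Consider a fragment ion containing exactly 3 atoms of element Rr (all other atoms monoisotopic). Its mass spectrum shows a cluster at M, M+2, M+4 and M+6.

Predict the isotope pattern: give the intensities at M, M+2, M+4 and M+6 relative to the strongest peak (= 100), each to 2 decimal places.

11.12 : 57.76 : 100.00 : 57.71

The 3 Rr atoms are independent, so intensities follow the terms of (0.36612 + 0.63388)^3.
P(M) = 0.36612^3 = 0.049076
P(M+2) = 3 × 0.36612^2 × 0.63388^1 = 0.254903
P(M+4) = 3 × 0.36612^1 × 0.63388^2 = 0.441325
P(M+6) = 0.63388^3 = 0.254695
The M+4 peak is largest (0.441325); scaling to 100 gives 11.12 : 57.76 : 100.00 : 57.71.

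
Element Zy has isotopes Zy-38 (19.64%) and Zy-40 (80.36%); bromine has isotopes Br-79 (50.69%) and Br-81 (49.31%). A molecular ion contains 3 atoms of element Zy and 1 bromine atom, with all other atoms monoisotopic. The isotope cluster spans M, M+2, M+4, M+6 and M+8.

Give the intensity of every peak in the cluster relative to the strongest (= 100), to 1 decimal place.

0.9 : 11.3 : 53.0 : 100.0 : 56.8

Element Zy pattern (n=3): 0.00757573 : 0.09299169 : 0.38048943 : 0.51894315
Bromine pattern (n=1): 0.5069 : 0.4931
Convolve the two distributions (both contribute in 2-u steps):
  M: 0.00757573×0.5069 = 0.003840
  M+2: 0.00757573×0.4931 + 0.09299169×0.5069 = 0.050873
  M+4: 0.09299169×0.4931 + 0.38048943×0.5069 = 0.238724
  M+6: 0.38048943×0.4931 + 0.51894315×0.5069 = 0.450672
  M+8: 0.51894315×0.4931 = 0.255891
Scale to base peak (0.450672) = 100: 0.9 : 11.3 : 53.0 : 100.0 : 56.8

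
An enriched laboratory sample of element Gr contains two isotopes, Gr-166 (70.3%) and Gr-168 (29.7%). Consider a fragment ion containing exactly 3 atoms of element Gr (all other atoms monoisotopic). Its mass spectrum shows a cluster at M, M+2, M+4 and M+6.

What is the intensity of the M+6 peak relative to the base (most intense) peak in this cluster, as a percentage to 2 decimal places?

5.95%

Binomial terms of (0.703 + 0.297)^3: M 0.3474, M+2 0.4403, M+4 0.1860, M+6 0.0262 → M+2 is the base peak.
P(M+2) = C(3,1) × 0.703^2 × 0.297^1 = 3 × 0.494209 × 0.2970 = 0.440340 (base)
P(M+6) = C(3,3) × 0.703^0 × 0.297^3 = 1 × 1.0000 × 0.02619807 = 0.026198
Relative intensity = 0.026198 / 0.440340 × 100 = 5.95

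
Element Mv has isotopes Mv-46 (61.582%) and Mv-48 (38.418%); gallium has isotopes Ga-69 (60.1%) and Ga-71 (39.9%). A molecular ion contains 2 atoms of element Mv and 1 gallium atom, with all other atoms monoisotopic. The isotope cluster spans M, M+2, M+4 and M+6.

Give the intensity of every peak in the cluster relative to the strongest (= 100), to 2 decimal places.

Element Mv pattern (n=2): 0.37923427 : 0.47317146 : 0.14759427
Gallium pattern (n=1): 0.6010 : 0.3990
Convolve the two distributions (both contribute in 2-u steps):
  M: 0.37923427×0.6010 = 0.227920
  M+2: 0.37923427×0.3990 + 0.47317146×0.6010 = 0.435691
  M+4: 0.47317146×0.3990 + 0.14759427×0.6010 = 0.277500
  M+6: 0.14759427×0.3990 = 0.058890
Scale to base peak (0.435691) = 100: 52.31 : 100.00 : 63.69 : 13.52

52.31 : 100.00 : 63.69 : 13.52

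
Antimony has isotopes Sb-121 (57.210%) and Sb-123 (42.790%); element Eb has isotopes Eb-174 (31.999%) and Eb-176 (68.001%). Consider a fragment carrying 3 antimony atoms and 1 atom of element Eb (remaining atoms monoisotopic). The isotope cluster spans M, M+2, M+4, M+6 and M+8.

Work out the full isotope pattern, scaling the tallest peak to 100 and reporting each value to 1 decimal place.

Antimony pattern (n=3): 0.18724742 : 0.42015297 : 0.3142518 : 0.07834781
Element Eb pattern (n=1): 0.31999 : 0.68001
Convolve the two distributions (both contribute in 2-u steps):
  M: 0.18724742×0.31999 = 0.059917
  M+2: 0.18724742×0.68001 + 0.42015297×0.31999 = 0.261775
  M+4: 0.42015297×0.68001 + 0.3142518×0.31999 = 0.386266
  M+6: 0.3142518×0.68001 + 0.07834781×0.31999 = 0.238765
  M+8: 0.07834781×0.68001 = 0.053277
Scale to base peak (0.386266) = 100: 15.5 : 67.8 : 100.0 : 61.8 : 13.8

15.5 : 67.8 : 100.0 : 61.8 : 13.8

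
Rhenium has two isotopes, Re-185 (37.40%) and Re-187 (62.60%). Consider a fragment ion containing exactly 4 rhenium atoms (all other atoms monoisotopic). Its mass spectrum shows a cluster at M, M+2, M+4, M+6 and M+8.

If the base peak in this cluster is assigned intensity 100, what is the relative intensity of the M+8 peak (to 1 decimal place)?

41.8

Binomial terms of (0.3740 + 0.6260)^4: M 0.0196, M+2 0.1310, M+4 0.3289, M+6 0.3670, M+8 0.1536 → M+6 is the base peak.
P(M+6) = C(4,3) × 0.3740^1 × 0.6260^3 = 4 × 0.3740 × 0.24531438 = 0.366990 (base)
P(M+8) = C(4,4) × 0.3740^0 × 0.6260^4 = 1 × 1.0000 × 0.1535668 = 0.153567
Relative intensity = 0.153567 / 0.366990 × 100 = 41.8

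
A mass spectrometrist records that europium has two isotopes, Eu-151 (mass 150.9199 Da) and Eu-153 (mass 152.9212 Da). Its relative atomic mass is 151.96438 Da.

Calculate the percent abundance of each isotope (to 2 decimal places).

Let x be the fractional abundance of Eu-151; then Eu-153 has abundance 1 − x.
150.9199·x + 152.9212·(1 − x) = 151.96438
(150.9199 − 152.9212)·x = 151.96438 − 152.9212
x = -0.95682 / -2.0013 = 0.47810 → 47.81% Eu-151, 52.19% Eu-153.

Eu-151: 47.81%, Eu-153: 52.19%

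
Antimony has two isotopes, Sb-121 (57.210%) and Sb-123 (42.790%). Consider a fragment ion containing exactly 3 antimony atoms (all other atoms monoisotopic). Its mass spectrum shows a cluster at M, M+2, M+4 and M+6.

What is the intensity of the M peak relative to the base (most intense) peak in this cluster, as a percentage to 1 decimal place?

Binomial terms of (0.57210 + 0.42790)^3: M 0.1872, M+2 0.4202, M+4 0.3143, M+6 0.0783 → M+2 is the base peak.
P(M+2) = C(3,1) × 0.57210^2 × 0.42790^1 = 3 × 0.32729841 × 0.4279 = 0.420153 (base)
P(M) = C(3,0) × 0.57210^3 × 0.42790^0 = 1 × 0.18724742 × 1.0000 = 0.187247
Relative intensity = 0.187247 / 0.420153 × 100 = 44.6

44.6%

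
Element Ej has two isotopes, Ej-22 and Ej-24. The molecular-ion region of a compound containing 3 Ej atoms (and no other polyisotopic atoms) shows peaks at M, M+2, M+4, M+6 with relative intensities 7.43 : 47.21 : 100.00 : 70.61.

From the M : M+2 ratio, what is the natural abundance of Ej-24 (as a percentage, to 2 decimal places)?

Write p for the Ej-22 fraction. I(M+2)/I(M) = [C(3,1)·p^2·(1−p)] / p^3 = 3·(1−p)/p = 47.21/7.43 = 6.3540
(1−p)/p = 6.3540/3 = 2.1180  ⇒  p = 1/(1 + 2.1180) = 0.3207
Ej-22: 32.07%, Ej-24: 67.93%.

67.93%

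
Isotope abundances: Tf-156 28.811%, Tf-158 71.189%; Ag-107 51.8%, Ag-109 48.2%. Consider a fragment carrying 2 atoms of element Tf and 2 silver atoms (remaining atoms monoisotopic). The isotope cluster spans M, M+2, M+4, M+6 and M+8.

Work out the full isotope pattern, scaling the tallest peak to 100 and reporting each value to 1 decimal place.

Element Tf pattern (n=2): 0.08300737 : 0.41020526 : 0.50678737
Silver pattern (n=2): 0.268324 : 0.499352 : 0.232324
Convolve the two distributions (both contribute in 2-u steps):
  M: 0.08300737×0.268324 = 0.022273
  M+2: 0.08300737×0.499352 + 0.41020526×0.268324 = 0.151518
  M+4: 0.08300737×0.232324 + 0.41020526×0.499352 + 0.50678737×0.268324 = 0.360105
  M+6: 0.41020526×0.232324 + 0.50678737×0.499352 = 0.348366
  M+8: 0.50678737×0.232324 = 0.117739
Scale to base peak (0.360105) = 100: 6.2 : 42.1 : 100.0 : 96.7 : 32.7

6.2 : 42.1 : 100.0 : 96.7 : 32.7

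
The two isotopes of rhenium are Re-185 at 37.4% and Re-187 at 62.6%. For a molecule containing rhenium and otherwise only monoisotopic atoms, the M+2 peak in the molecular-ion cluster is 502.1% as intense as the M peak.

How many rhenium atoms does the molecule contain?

3

With n Re atoms, P(M+2)/P(M) = C(n,1)·p^(n−1)q / p^n = n·q/p = n · 0.626/0.374.
n = 5.021 × 0.374/0.626 = 3.00 ≈ 3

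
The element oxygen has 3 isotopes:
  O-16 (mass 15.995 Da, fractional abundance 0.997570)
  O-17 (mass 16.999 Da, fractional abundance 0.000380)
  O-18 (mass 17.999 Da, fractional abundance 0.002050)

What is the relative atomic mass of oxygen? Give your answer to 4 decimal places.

15.9995 Da

Ar = Σ fᵢ·mᵢ = 0.997570 × 15.995 + 0.000380 × 16.999 + 0.002050 × 17.999
= 15.95613 + 0.00646 + 0.03690 = 15.99949 Da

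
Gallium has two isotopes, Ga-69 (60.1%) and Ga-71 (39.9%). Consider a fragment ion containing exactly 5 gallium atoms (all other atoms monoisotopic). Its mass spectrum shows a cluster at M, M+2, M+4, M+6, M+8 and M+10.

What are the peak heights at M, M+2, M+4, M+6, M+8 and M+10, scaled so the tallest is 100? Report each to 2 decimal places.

Expanding (0.601 + 0.399)^5:
P(M) = 0.601^5 = 0.078410
P(M+2) = 5 × 0.601^4 × 0.399^1 = 0.260280
P(M+4) = 10 × 0.601^3 × 0.399^2 = 0.345596
P(M+6) = 10 × 0.601^2 × 0.399^3 = 0.229439
P(M+8) = 5 × 0.601^1 × 0.399^4 = 0.076162
P(M+10) = 0.399^5 = 0.010113
The M+4 peak is largest (0.345596); scaling to 100 gives 22.69 : 75.31 : 100.00 : 66.39 : 22.04 : 2.93.

22.69 : 75.31 : 100.00 : 66.39 : 22.04 : 2.93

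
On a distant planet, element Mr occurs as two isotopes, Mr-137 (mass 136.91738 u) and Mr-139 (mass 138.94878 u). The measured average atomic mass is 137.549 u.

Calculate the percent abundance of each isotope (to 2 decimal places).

Mr-137: 68.91%, Mr-139: 31.09%

With x = fraction of Mr-137 (so Mr-139 is 1 − x):
136.91738·x + 138.94878·(1 − x) = 137.549
(136.91738 − 138.94878)·x = 137.549 − 138.94878
x = -1.39978 / -2.03140 = 0.68907 → 68.91% Mr-137, 31.09% Mr-139.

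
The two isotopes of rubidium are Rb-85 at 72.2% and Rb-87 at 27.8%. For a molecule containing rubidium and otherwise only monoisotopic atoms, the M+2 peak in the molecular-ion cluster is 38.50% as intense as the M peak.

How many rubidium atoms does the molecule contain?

With n Rb atoms, P(M+2)/P(M) = C(n,1)·p^(n−1)q / p^n = n·q/p = n · 0.278/0.722.
n = 0.3850 × 0.722/0.278 = 1.00 ≈ 1

1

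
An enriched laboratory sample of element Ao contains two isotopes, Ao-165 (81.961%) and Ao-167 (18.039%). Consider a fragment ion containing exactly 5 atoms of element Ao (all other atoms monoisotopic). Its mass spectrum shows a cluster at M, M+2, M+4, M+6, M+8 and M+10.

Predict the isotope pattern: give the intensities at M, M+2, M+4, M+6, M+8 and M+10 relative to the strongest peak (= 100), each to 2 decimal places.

Expanding (0.81961 + 0.18039)^5:
P(M) = 0.81961^5 = 0.369859
P(M+2) = 5 × 0.81961^4 × 0.18039^1 = 0.407016
P(M+4) = 10 × 0.81961^3 × 0.18039^2 = 0.179162
P(M+6) = 10 × 0.81961^2 × 0.18039^3 = 0.039432
P(M+8) = 5 × 0.81961^1 × 0.18039^4 = 0.004339
P(M+10) = 0.18039^5 = 0.000191
The M+2 peak is largest (0.407016); scaling to 100 gives 90.87 : 100.00 : 44.02 : 9.69 : 1.07 : 0.05.

90.87 : 100.00 : 44.02 : 9.69 : 1.07 : 0.05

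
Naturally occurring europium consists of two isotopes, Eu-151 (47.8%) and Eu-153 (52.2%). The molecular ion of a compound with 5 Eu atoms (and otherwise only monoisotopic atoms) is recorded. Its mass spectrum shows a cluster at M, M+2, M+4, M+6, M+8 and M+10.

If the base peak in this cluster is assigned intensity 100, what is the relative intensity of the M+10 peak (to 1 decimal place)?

11.9

Term probabilities: M 0.0250, M+2 0.1363, M+4 0.2976, M+6 0.3250, M+8 0.1775, M+10 0.0388. Base peak = M+6.
P(M+6) = C(5,3) × 0.478^2 × 0.522^3 = 10 × 0.228484 × 0.14223665 = 0.324988 (base)
P(M+10) = C(5,5) × 0.478^0 × 0.522^5 = 1 × 1.0000 × 0.03875721 = 0.038757
Relative intensity = 0.038757 / 0.324988 × 100 = 11.9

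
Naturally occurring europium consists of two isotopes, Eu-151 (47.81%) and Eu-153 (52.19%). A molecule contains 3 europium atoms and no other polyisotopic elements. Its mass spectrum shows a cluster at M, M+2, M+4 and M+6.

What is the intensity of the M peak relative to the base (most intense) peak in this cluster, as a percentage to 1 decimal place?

(0.4781 + 0.5219)^3 gives M 0.1093, M+2 0.3579, M+4 0.3907, M+6 0.1422; the largest is M+4.
P(M+4) = C(3,2) × 0.4781^1 × 0.5219^2 = 3 × 0.4781 × 0.27237961 = 0.390674 (base)
P(M) = C(3,0) × 0.4781^3 × 0.5219^0 = 1 × 0.10928391 × 1.0000 = 0.109284
Relative intensity = 0.109284 / 0.390674 × 100 = 28.0

28.0%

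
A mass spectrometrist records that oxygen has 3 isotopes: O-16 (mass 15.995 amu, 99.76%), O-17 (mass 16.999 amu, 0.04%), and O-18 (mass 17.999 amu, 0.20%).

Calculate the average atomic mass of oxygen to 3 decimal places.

15.999 amu

The abundance-weighted mean is 0.9976 × 15.995 + 0.0004 × 16.999 + 0.0020 × 17.999
= 15.9566 + 0.0068 + 0.0360 = 15.9994 amu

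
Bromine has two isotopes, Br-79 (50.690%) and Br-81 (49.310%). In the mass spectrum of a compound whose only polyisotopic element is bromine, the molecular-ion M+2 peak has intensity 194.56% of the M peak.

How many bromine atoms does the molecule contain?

2

For n independent Br atoms, I(M+2)/I(M) = n · (abundance Br-81) / (abundance Br-79) = n · 0.49310/0.50690.
n = 1.9456 × 0.50690/0.49310 = 2.00 ≈ 2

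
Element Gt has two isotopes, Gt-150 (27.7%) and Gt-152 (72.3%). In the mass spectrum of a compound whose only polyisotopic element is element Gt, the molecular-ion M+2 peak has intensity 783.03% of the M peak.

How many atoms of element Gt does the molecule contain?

The M+2/M ratio from n Gt atoms is n · q/p = n · 0.723/0.277.
n = 7.8303 × 0.277/0.723 = 3.00 ≈ 3

3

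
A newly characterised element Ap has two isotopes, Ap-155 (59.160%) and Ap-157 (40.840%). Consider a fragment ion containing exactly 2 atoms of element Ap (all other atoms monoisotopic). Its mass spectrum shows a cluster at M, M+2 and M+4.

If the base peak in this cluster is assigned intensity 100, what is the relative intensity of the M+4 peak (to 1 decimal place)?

(0.59160 + 0.40840)^2 gives M 0.3500, M+2 0.4832, M+4 0.1668; the largest is M+2.
P(M+2) = C(2,1) × 0.59160^1 × 0.40840^1 = 2 × 0.5916 × 0.4084 = 0.483219 (base)
P(M+4) = C(2,2) × 0.59160^0 × 0.40840^2 = 1 × 1.0000 × 0.16679056 = 0.166791
Relative intensity = 0.166791 / 0.483219 × 100 = 34.5

34.5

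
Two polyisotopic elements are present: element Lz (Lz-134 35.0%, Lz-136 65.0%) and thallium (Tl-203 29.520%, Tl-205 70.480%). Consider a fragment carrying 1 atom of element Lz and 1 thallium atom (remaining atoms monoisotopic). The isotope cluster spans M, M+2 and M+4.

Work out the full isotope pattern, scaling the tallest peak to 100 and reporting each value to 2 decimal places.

22.55 : 95.73 : 100.00

Element Lz pattern (n=1): 0.3500 : 0.6500
Thallium pattern (n=1): 0.2952 : 0.7048
Convolve the two distributions (both contribute in 2-u steps):
  M: 0.3500×0.2952 = 0.103320
  M+2: 0.3500×0.7048 + 0.6500×0.2952 = 0.438560
  M+4: 0.6500×0.7048 = 0.458120
Scale to base peak (0.458120) = 100: 22.55 : 95.73 : 100.00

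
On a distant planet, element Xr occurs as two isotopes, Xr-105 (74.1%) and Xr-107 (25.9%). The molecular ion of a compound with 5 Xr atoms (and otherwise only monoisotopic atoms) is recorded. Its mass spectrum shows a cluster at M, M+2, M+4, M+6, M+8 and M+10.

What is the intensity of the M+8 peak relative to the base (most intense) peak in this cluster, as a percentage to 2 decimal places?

4.27%

Binomial terms of (0.741 + 0.259)^5: M 0.2234, M+2 0.3904, M+4 0.2729, M+6 0.0954, M+8 0.0167, M+10 0.0012 → M+2 is the base peak.
P(M+2) = C(5,1) × 0.741^4 × 0.259^1 = 5 × 0.30148994 × 0.2590 = 0.390429 (base)
P(M+8) = C(5,4) × 0.741^1 × 0.259^4 = 5 × 0.7410 × 0.00449986 = 0.016672
Relative intensity = 0.016672 / 0.390429 × 100 = 4.27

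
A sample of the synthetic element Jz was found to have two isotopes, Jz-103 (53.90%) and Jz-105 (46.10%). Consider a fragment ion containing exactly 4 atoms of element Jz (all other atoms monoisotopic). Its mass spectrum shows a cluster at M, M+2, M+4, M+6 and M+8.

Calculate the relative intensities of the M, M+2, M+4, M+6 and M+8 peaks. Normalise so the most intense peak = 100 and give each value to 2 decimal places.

22.78 : 77.95 : 100.00 : 57.02 : 12.19

Each Jz atom is independently Jz-103 (p = 0.5390) or Jz-105 (q = 0.4610); the cluster is the binomial expansion (p + q)^4.
P(M) = 0.5390^4 = 0.084402
P(M+2) = 4 × 0.5390^3 × 0.4610^1 = 0.288753
P(M+4) = 6 × 0.5390^2 × 0.4610^2 = 0.370451
P(M+6) = 4 × 0.5390^1 × 0.4610^3 = 0.211228
P(M+8) = 0.4610^4 = 0.045165
The M+4 peak is largest (0.370451); scaling to 100 gives 22.78 : 77.95 : 100.00 : 57.02 : 12.19.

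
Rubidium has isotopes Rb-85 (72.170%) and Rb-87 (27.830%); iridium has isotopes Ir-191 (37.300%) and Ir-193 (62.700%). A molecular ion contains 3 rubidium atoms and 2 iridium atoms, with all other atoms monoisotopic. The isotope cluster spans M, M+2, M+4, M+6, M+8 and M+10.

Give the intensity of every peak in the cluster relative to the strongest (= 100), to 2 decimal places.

Rubidium pattern (n=3): 0.37589809 : 0.43485841 : 0.16768892 : 0.02155458
Iridium pattern (n=2): 0.139129 : 0.467742 : 0.393129
Convolve the two distributions (both contribute in 2-u steps):
  M: 0.37589809×0.139129 = 0.052298
  M+2: 0.37589809×0.467742 + 0.43485841×0.139129 = 0.236325
  M+4: 0.37589809×0.393129 + 0.43485841×0.467742 + 0.16768892×0.139129 = 0.374508
  M+6: 0.43485841×0.393129 + 0.16768892×0.467742 + 0.02155458×0.139129 = 0.252389
  M+8: 0.16768892×0.393129 + 0.02155458×0.467742 = 0.076005
  M+10: 0.02155458×0.393129 = 0.008474
Scale to base peak (0.374508) = 100: 13.96 : 63.10 : 100.00 : 67.39 : 20.29 : 2.26

13.96 : 63.10 : 100.00 : 67.39 : 20.29 : 2.26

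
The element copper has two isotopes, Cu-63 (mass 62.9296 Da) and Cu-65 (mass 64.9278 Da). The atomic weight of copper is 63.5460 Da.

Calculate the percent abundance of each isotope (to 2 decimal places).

Cu-63: 69.15%, Cu-65: 30.85%

Let x be the fractional abundance of Cu-63; then Cu-65 has abundance 1 − x.
62.9296·x + 64.9278·(1 − x) = 63.5460
(62.9296 − 64.9278)·x = 63.5460 − 64.9278
x = -1.3818 / -1.9982 = 0.69152 → 69.15% Cu-63, 30.85% Cu-65.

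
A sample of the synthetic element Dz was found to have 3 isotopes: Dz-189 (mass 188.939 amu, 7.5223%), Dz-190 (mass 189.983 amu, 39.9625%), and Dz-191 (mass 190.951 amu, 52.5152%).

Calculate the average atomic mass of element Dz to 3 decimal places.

190.413 amu

The abundance-weighted mean is 0.075223 × 188.939 + 0.399625 × 189.983 + 0.525152 × 190.951
= 14.2126 + 75.9220 + 100.2783 = 190.4129 amu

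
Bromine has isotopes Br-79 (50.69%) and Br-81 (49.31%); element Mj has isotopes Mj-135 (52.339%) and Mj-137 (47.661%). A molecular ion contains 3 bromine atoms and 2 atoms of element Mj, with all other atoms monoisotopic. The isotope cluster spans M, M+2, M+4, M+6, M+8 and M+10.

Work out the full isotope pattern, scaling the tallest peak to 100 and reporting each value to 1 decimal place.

Bromine pattern (n=3): 0.13024674 : 0.3801026 : 0.36975457 : 0.11989609
Element Mj pattern (n=2): 0.27393709 : 0.49890582 : 0.22715709
Convolve the two distributions (both contribute in 2-u steps):
  M: 0.13024674×0.27393709 = 0.035679
  M+2: 0.13024674×0.49890582 + 0.3801026×0.27393709 = 0.169105
  M+4: 0.13024674×0.22715709 + 0.3801026×0.49890582 + 0.36975457×0.27393709 = 0.320511
  M+6: 0.3801026×0.22715709 + 0.36975457×0.49890582 + 0.11989609×0.27393709 = 0.303660
  M+8: 0.36975457×0.22715709 + 0.11989609×0.49890582 = 0.143809
  M+10: 0.11989609×0.22715709 = 0.027235
Scale to base peak (0.320511) = 100: 11.1 : 52.8 : 100.0 : 94.7 : 44.9 : 8.5

11.1 : 52.8 : 100.0 : 94.7 : 44.9 : 8.5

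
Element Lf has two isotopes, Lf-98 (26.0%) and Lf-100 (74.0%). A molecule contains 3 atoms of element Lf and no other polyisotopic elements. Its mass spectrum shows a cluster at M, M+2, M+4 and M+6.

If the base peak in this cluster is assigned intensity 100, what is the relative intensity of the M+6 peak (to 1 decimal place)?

94.9

Term probabilities: M 0.0176, M+2 0.1501, M+4 0.4271, M+6 0.4052. Base peak = M+4.
P(M+4) = C(3,2) × 0.260^1 × 0.740^2 = 3 × 0.2600 × 0.5476 = 0.427128 (base)
P(M+6) = C(3,3) × 0.260^0 × 0.740^3 = 1 × 1.0000 × 0.405224 = 0.405224
Relative intensity = 0.405224 / 0.427128 × 100 = 94.9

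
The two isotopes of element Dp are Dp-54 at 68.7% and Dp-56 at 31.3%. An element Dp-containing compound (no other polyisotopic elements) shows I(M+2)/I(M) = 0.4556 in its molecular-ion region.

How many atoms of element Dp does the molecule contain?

1

With n Dp atoms, P(M+2)/P(M) = C(n,1)·p^(n−1)q / p^n = n·q/p = n · 0.313/0.687.
n = 0.4556 × 0.687/0.313 = 1.00 ≈ 1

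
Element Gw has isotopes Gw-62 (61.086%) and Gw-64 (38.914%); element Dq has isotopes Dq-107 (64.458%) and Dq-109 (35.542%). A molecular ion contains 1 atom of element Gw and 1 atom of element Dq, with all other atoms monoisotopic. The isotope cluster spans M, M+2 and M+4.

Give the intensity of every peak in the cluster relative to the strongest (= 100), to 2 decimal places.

84.14 : 100.00 : 29.56

Element Gw pattern (n=1): 0.61086 : 0.38914
Element Dq pattern (n=1): 0.64458 : 0.35542
Convolve the two distributions (both contribute in 2-u steps):
  M: 0.61086×0.64458 = 0.393748
  M+2: 0.61086×0.35542 + 0.38914×0.64458 = 0.467944
  M+4: 0.38914×0.35542 = 0.138308
Scale to base peak (0.467944) = 100: 84.14 : 100.00 : 29.56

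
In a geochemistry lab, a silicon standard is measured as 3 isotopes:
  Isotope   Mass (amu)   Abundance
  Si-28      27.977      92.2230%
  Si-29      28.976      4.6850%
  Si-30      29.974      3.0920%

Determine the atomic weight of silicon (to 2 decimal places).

Weight each isotope mass by its fractional abundance: 0.922230 × 27.977 + 0.046850 × 28.976 + 0.030920 × 29.974
= 25.8012 + 1.3575 + 0.9268 = 28.0855 amu

28.09 amu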